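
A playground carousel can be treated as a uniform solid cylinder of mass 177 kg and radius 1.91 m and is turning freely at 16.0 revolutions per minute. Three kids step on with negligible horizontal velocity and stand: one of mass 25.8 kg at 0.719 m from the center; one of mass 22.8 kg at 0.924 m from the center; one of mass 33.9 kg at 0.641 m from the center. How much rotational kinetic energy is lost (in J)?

energy lost ≈ 57.3 J

The added mass arrives with no angular momentum about the center, and any external torque about the center is negligible, so the system's angular momentum is conserved.
I_p = ½(177)(1.91)² = 322.9 kg·m².
Added inertia Σmr² = (25.8)(0.719)² + (22.8)(0.924)² + (33.9)(0.641)² = 46.73 kg·m²; I_f = 322.9 + 46.73 = 369.6 kg·m².
ω_f = I_p ω_i / I_f = (322.9)(16.0) / 369.6 = 13.98 rpm.
KE_i = ½(322.9)(1.676 rad/s)² = 453.2 J; KE_f = ½(369.6)(1.464)² = 395.9 J.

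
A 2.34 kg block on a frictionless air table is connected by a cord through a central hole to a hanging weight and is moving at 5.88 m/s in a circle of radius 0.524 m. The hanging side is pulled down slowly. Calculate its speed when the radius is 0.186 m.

v₂ ≈ 16.6 m/s

Central (radial) force ⇒ zero torque about the center ⇒ m v r is constant.
v₂ = v₁ r₁ / r₂ = (5.88)(0.524) / (0.186) = 16.57 m/s.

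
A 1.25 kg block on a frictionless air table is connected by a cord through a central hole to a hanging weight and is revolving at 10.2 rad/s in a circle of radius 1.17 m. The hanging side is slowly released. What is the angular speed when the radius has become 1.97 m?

ω₂ ≈ 3.60 rad/s

No torque about the axis ⇒ m r₁² ω₁ = m r₂² ω₂.
ω₂ = ω₁ (r₁/r₂)² = (10.2)(1.17/1.97)² = 3.598 rad/s.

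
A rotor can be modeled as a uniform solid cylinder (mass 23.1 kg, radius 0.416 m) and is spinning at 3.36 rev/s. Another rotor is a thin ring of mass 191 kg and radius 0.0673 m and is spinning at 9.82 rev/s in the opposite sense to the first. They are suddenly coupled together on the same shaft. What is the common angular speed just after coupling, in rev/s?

No external torque acts about the common axis, so total angular momentum is conserved.
Moments of inertia: I_A = ½(23.1)(0.416)² = 1.999 kg·m²; I_B = (191)(0.0673)² = 0.8651 kg·m².
Taking A's sense as positive: L = (1.999)(3.36) − (0.8651)(9.82) = -1.779 kg·m²·rev/s.
Combined I = 1.999 + 0.8651 = 2.864 kg·m².
ω_f = L / I = -1.779 / 2.864 = -0.6213 rev/s.

|ω_f| ≈ 0.621 rev/s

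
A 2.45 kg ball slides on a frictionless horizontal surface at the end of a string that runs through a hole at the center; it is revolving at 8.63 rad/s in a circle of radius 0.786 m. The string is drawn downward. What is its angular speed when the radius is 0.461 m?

No torque about the axis ⇒ m r₁² ω₁ = m r₂² ω₂.
ω₂ = ω₁ (r₁/r₂)² = (8.63)(0.786/0.461)² = 25.09 rad/s.

ω₂ ≈ 25.1 rad/s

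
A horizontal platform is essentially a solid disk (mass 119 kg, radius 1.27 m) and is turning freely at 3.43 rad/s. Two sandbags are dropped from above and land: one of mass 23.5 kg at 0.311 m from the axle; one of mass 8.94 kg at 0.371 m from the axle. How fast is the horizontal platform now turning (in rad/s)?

The added mass arrives with no angular momentum about the axle, and any external torque about the axle is negligible, so the system's angular momentum is conserved.
I_p = ½(119)(1.27)² = 95.97 kg·m².
Added inertia Σmr² = (23.5)(0.311)² + (8.94)(0.371)² = 3.503 kg·m²; I_f = 95.97 + 3.503 = 99.47 kg·m².
ω_f = I_p ω_i / I_f = (95.97)(3.43) / 99.47 = 3.309 rad/s.

ω_f ≈ 3.31 rad/s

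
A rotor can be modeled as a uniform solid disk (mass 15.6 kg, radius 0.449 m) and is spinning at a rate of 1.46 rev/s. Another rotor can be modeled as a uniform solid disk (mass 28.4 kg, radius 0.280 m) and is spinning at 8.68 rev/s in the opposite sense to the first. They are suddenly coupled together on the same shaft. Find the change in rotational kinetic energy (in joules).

ΔKE ≈ -1320 J

No external torque acts about the common axis, so total angular momentum is conserved.
Moments of inertia: I_A = ½(15.6)(0.449)² = 1.572 kg·m²; I_B = ½(28.4)(0.280)² = 1.113 kg·m².
Taking A's sense as positive: L = (1.572)(1.46) − (1.113)(8.68) = -7.367 kg·m²·rev/s.
Combined I = 1.572 + 1.113 = 2.686 kg·m².
ω_f = L / I = -7.367 / 2.686 = -2.743 rev/s.
KE_i = ½ΣIω² = 1722 J; KE_f = ½(2.686)(17.24)² = 398.9 J.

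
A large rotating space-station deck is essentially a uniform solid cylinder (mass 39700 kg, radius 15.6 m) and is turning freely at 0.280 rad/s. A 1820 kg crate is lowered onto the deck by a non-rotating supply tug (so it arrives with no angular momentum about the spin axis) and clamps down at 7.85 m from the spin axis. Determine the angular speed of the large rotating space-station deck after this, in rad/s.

The added mass arrives with no angular momentum about the spin axis, and any external torque about the spin axis is negligible, so the system's angular momentum is conserved.
I_p = ½(39700)(15.6)² = 4.831e+06 kg·m².
Added inertia Σmr² = (1820)(7.85)² = 1.122e+05 kg·m²; I_f = 4.831e+06 + 1.122e+05 = 4.943e+06 kg·m².
ω_f = I_p ω_i / I_f = (4.831e+06)(0.280) / 4.943e+06 = 0.2736 rad/s.

ω_f ≈ 0.274 rad/s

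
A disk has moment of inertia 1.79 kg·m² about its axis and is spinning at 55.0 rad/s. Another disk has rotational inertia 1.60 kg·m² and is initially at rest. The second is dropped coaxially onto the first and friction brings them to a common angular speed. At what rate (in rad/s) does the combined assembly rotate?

|ω_f| ≈ 29.0 rad/s

The coupling torques are internal; angular momentum about the shared axis is conserved.
Taking A's sense as positive: L = (1.790)(55.0) = 98.45 kg·m²·rad/s.
Combined I = 1.790 + 1.600 = 3.390 kg·m².
ω_f = L / I = 98.45 / 3.390 = 29.04 rad/s.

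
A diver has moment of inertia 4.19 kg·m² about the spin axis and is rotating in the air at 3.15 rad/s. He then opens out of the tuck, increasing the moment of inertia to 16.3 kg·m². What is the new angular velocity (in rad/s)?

Angular momentum about the spin axis is conserved since the torque about it is zero.
ω₂ = I₁ω₁ / I₂ = (4.190)(3.15 rad/s) / (16.30) = 0.8097 rad/s.

ω₂ ≈ 0.810 rad/s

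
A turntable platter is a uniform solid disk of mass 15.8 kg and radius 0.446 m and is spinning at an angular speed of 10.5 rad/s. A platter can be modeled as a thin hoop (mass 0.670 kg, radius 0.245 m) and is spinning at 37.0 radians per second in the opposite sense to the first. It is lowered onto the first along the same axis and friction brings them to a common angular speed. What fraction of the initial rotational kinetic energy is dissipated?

fraction ≈ 0.388

No external torque acts about the common axis, so total angular momentum is conserved.
Moments of inertia: I_A = ½(15.8)(0.446)² = 1.571 kg·m²; I_B = (0.670)(0.245)² = 0.04022 kg·m².
Taking A's sense as positive: L = (1.571)(10.5) − (0.04022)(37.0) = 15.01 kg·m²·rad/s.
Combined I = 1.571 + 0.04022 = 1.612 kg·m².
ω_f = L / I = 15.01 / 1.612 = 9.315 rad/s.
KE_i = ½ΣIω² = 114.2 J; KE_f = ½(1.612)(9.315)² = 69.92 J.
Fraction dissipated = (KE_i − KE_f)/KE_i = 0.3875.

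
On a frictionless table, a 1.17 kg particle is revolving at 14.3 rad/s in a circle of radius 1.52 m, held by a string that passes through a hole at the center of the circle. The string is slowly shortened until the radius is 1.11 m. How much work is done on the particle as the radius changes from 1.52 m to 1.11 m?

No torque about the axis ⇒ m r₁² ω₁ = m r₂² ω₂.
ω₂ = ω₁ (r₁/r₂)² = (14.3)(1.52/1.11)² = 26.81 rad/s.
W = ΔKE = ½m(v₂² − v₁²) = 241.9 J.

W ≈ 242 J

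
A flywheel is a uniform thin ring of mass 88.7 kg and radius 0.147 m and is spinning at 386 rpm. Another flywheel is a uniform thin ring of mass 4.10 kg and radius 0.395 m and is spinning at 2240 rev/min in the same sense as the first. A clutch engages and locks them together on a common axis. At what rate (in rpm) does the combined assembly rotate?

No external torque acts about the common axis, so total angular momentum is conserved.
Moments of inertia: I_A = (88.7)(0.147)² = 1.917 kg·m²; I_B = (4.10)(0.395)² = 0.6397 kg·m².
Taking A's sense as positive: L = (1.917)(386) + (0.6397)(2240) = 2173 kg·m²·rpm.
Combined I = 1.917 + 0.6397 = 2.556 kg·m².
ω_f = L / I = 2173 / 2.556 = 849.9 rpm.

|ω_f| ≈ 850 rpm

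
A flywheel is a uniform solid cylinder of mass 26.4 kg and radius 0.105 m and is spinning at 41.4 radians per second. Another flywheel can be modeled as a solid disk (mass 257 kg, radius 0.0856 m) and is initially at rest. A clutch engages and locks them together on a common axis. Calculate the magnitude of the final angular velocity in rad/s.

|ω_f| ≈ 5.54 rad/s

The coupling torques are internal; angular momentum about the shared axis is conserved.
Moments of inertia: I_A = ½(26.4)(0.105)² = 0.1455 kg·m²; I_B = ½(257)(0.0856)² = 0.9416 kg·m².
Taking A's sense as positive: L = (0.1455)(41.4) = 6.025 kg·m²·rad/s.
Combined I = 0.1455 + 0.9416 = 1.087 kg·m².
ω_f = L / I = 6.025 / 1.087 = 5.542 rad/s.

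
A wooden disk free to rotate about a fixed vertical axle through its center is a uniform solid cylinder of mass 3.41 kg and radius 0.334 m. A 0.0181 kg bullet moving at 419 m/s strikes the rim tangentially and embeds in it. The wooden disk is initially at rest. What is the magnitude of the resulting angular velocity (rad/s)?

|ω_f| ≈ 13.2 rad/s

About the axle the impulsive forces during the collision are internal, so angular momentum about that axis is conserved.
I_p = ½(3.41)(0.334)² = 0.1902 kg·m². Taking the sense of the bullet's angular momentum as positive, L_{bullet} = m v R = (0.0181)(419)(0.334) = 2.533 kg·m²/s.
L_i = 0 + 2.533 = 2.533 kg·m²/s.
After sticking, I_f = I_p + m R² = 0.1902 + (0.0181)(0.334)² = 0.1922 kg·m².
ω_f = L_i / I_f = 2.533 / 0.1922 = 13.18 rad/s.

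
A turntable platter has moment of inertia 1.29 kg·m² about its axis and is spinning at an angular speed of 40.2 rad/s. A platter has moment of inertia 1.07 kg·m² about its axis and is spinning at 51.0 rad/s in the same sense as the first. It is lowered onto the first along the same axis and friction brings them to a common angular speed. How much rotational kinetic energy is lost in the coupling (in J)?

The coupling torques are internal; angular momentum about the shared axis is conserved.
Taking A's sense as positive: L = (1.290)(40.2) + (1.070)(51.0) = 106.4 kg·m²·rad/s.
Combined I = 1.290 + 1.070 = 2.360 kg·m².
ω_f = L / I = 106.4 / 2.360 = 45.10 rad/s.
KE_i = ½ΣIω² = 2434 J; KE_f = ½(2.360)(45.10)² = 2400 J.

ΔKE lost ≈ 34.1 J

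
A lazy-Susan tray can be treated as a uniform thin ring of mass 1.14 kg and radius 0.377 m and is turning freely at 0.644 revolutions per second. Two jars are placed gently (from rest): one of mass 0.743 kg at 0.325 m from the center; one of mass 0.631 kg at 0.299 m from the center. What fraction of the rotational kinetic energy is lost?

fraction ≈ 0.454

The added mass arrives with no angular momentum about the center, and any external torque about the center is negligible, so the system's angular momentum is conserved.
I_p = (1.14)(0.377)² = 0.1620 kg·m².
Added inertia Σmr² = (0.743)(0.325)² + (0.631)(0.299)² = 0.1349 kg·m²; I_f = 0.1620 + 0.1349 = 0.2969 kg·m².
ω_f = I_p ω_i / I_f = (0.1620)(0.644) / 0.2969 = 0.3514 rev/s.
KE_i = ½(0.1620)(4.046 rad/s)² = 1.326 J; KE_f = ½(0.2969)(2.208)² = 0.7238 J.
Fraction lost = 0.4543.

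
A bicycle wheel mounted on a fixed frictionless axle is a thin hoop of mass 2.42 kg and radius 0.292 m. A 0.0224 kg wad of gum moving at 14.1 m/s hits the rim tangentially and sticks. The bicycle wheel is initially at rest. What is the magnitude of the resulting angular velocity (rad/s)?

|ω_f| ≈ 0.443 rad/s

The axle reaction passes through the axle and exerts no torque about it; angular momentum about the axle is conserved through the impact.
I_p = (2.42)(0.292)² = 0.2063 kg·m². Taking the sense of the wad of gum's angular momentum as positive, L_{wad} = m v R = (0.0224)(14.1)(0.292) = 0.09223 kg·m²/s.
L_i = 0 + 0.09223 = 0.09223 kg·m²/s.
After sticking, I_f = I_p + m R² = 0.2063 + (0.0224)(0.292)² = 0.2082 kg·m².
ω_f = L_i / I_f = 0.09223 / 0.2082 = 0.4429 rad/s.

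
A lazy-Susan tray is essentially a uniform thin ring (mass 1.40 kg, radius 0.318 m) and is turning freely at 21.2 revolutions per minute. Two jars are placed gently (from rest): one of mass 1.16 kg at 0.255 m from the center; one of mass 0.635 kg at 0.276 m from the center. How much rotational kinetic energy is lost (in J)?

The added mass arrives with no angular momentum about the center, and any external torque about the center is negligible, so the system's angular momentum is conserved.
I_p = (1.40)(0.318)² = 0.1416 kg·m².
Added inertia Σmr² = (1.16)(0.255)² + (0.635)(0.276)² = 0.1238 kg·m²; I_f = 0.1416 + 0.1238 = 0.2654 kg·m².
ω_f = I_p ω_i / I_f = (0.1416)(21.2) / 0.2654 = 11.31 rpm.
KE_i = ½(0.1416)(2.220 rad/s)² = 0.3489 J; KE_f = ½(0.2654)(1.184)² = 0.1861 J.

energy lost ≈ 0.163 J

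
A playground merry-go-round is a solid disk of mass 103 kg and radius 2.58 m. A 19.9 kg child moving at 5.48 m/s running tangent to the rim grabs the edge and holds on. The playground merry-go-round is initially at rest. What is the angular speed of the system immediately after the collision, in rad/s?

About the axle the impulsive forces during the collision are internal, so angular momentum about that axis is conserved.
I_p = ½(103)(2.58)² = 342.8 kg·m². Taking the sense of the child's angular momentum as positive, L_{child} = m v R = (19.9)(5.48)(2.58) = 281.4 kg·m²/s.
L_i = 0 + 281.4 = 281.4 kg·m²/s.
After sticking, I_f = I_p + m R² = 342.8 + (19.9)(2.58)² = 475.3 kg·m².
ω_f = L_i / I_f = 281.4 / 475.3 = 0.5920 rad/s.

|ω_f| ≈ 0.592 rad/s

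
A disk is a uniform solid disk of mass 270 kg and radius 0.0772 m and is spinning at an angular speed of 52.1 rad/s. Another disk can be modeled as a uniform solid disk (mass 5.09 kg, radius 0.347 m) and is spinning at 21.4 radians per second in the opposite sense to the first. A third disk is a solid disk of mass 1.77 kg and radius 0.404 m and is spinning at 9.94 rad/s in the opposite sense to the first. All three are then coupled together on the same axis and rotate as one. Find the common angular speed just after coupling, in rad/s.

|ω_f| ≈ 27.0 rad/s

The coupling torques are internal; angular momentum about the shared axis is conserved.
Moments of inertia: I_A = ½(270)(0.0772)² = 0.8046 kg·m²; I_B = ½(5.09)(0.347)² = 0.3064 kg·m²; I_C = ½(1.77)(0.404)² = 0.1444 kg·m².
Taking A's sense as positive: L = (0.8046)(52.1) − (0.3064)(21.4) − (0.1444)(9.94) = 33.92 kg·m²·rad/s.
Combined I = 0.8046 + 0.3064 + 0.1444 = 1.255 kg·m².
ω_f = L / I = 33.92 / 1.255 = 27.02 rad/s.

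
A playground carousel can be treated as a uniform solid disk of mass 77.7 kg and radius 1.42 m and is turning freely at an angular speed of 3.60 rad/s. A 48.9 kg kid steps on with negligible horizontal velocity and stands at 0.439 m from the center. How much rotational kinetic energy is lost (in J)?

energy lost ≈ 54.5 J

No external torque acts about the center; L_before = L_after.
I_p = ½(77.7)(1.42)² = 78.34 kg·m².
Added inertia Σmr² = (48.9)(0.439)² = 9.424 kg·m²; I_f = 78.34 + 9.424 = 87.76 kg·m².
ω_f = I_p ω_i / I_f = (78.34)(3.60) / 87.76 = 3.213 rad/s.
KE_i = ½(78.34)(3.600 rad/s)² = 507.6 J; KE_f = ½(87.76)(3.213)² = 453.1 J.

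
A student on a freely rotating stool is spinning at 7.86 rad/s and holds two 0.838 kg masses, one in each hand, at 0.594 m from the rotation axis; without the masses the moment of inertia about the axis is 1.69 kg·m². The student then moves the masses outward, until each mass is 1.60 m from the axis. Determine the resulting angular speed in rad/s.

ω₂ ≈ 3.00 rad/s

With no external torque about the axis, L is conserved: I₁ω₁ = I₂ω₂.
I₁ = 1.69 + 2(0.838)(0.594)² = 2.281 kg·m²; I₂ = 1.69 + 2(0.838)(1.60)² = 5.981 kg·m².
ω₂ = I₁ω₁ / I₂ = (2.281)(7.86 rad/s) / (5.981) = 2.998 rad/s.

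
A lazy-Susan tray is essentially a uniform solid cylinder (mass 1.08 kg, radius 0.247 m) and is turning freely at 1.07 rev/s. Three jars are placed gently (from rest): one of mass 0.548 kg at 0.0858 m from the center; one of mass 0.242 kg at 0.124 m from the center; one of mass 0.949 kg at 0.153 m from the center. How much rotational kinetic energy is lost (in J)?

energy lost ≈ 0.355 J

No external torque acts about the center; L_before = L_after.
I_p = ½(1.08)(0.247)² = 0.03294 kg·m².
Added inertia Σmr² = (0.548)(0.0858)² + (0.242)(0.124)² + (0.949)(0.153)² = 0.02997 kg·m²; I_f = 0.03294 + 0.02997 = 0.06292 kg·m².
ω_f = I_p ω_i / I_f = (0.03294)(1.07) / 0.06292 = 0.5603 rev/s.
KE_i = ½(0.03294)(6.723 rad/s)² = 0.7445 J; KE_f = ½(0.06292)(3.520)² = 0.3899 J.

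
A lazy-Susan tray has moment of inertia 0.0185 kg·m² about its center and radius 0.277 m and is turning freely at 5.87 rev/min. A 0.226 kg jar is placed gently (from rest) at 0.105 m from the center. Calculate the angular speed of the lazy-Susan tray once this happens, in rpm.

No external torque acts about the center; L_before = L_after.
Added inertia Σmr² = (0.226)(0.105)² = 0.002492 kg·m²; I_f = 0.01850 + 0.002492 = 0.02099 kg·m².
ω_f = I_p ω_i / I_f = (0.01850)(5.87) / 0.02099 = 5.173 rpm.

ω_f ≈ 5.17 rpm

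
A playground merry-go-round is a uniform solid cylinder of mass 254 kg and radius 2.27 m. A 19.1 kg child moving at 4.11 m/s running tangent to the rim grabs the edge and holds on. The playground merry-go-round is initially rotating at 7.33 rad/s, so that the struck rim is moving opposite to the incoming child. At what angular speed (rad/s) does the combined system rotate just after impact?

|ω_f| ≈ 6.14 rad/s

About the axle the impulsive forces during the collision are internal, so angular momentum about that axis is conserved.
I_p = ½(254)(2.27)² = 654.4 kg·m². Taking the sense of the child's angular momentum as positive, L_{child} = m v R = (19.1)(4.11)(2.27) = 178.2 kg·m²/s.
L_i = −I_p ω_p + m v R = −(654.4)(7.33) + 178.2 = -4619 kg·m²/s.
After sticking, I_f = I_p + m R² = 654.4 + (19.1)(2.27)² = 752.8 kg·m².
ω_f = L_i / I_f = -4619 / 752.8 = -6.135 rad/s.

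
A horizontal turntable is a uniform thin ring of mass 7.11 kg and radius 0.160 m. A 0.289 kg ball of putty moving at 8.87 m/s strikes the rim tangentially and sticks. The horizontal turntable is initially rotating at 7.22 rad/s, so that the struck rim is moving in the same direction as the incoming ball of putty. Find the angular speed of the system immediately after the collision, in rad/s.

About the axle the impulsive forces during the collision are internal, so angular momentum about that axis is conserved.
I_p = (7.11)(0.160)² = 0.1820 kg·m². Taking the sense of the ball of putty's angular momentum as positive, L_{ball} = m v R = (0.289)(8.87)(0.160) = 0.4101 kg·m²/s.
L_i = +I_p ω_p + m v R = +(0.1820)(7.22) + 0.4101 = 1.724 kg·m²/s.
After sticking, I_f = I_p + m R² = 0.1820 + (0.289)(0.160)² = 0.1894 kg·m².
ω_f = L_i / I_f = 1.724 / 0.1894 = 9.103 rad/s.

|ω_f| ≈ 9.10 rad/s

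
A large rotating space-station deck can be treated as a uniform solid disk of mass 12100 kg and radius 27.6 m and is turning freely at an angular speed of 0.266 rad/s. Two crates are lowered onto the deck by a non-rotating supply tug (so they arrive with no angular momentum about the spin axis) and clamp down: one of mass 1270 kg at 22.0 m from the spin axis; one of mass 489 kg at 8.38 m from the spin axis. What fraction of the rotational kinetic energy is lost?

The added mass arrives with no angular momentum about the spin axis, and any external torque about the spin axis is negligible, so the system's angular momentum is conserved.
I_p = ½(12100)(27.6)² = 4.609e+06 kg·m².
Added inertia Σmr² = (1270)(22.0)² + (489)(8.38)² = 6.490e+05 kg·m²; I_f = 4.609e+06 + 6.490e+05 = 5.258e+06 kg·m².
ω_f = I_p ω_i / I_f = (4.609e+06)(0.266) / 5.258e+06 = 0.2332 rad/s.
KE_i = ½(4.609e+06)(0.2660 rad/s)² = 1.630e+05 J; KE_f = ½(5.258e+06)(0.2332)² = 1.429e+05 J.
Fraction lost = 0.1234.

fraction ≈ 0.123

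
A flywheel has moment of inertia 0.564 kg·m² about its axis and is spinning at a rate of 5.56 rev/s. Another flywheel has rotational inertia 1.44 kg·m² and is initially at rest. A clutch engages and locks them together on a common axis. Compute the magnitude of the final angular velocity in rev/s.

|ω_f| ≈ 1.56 rev/s

The coupling torques are internal; angular momentum about the shared axis is conserved.
Taking A's sense as positive: L = (0.5640)(5.56) = 3.136 kg·m²·rev/s.
Combined I = 0.5640 + 1.440 = 2.004 kg·m².
ω_f = L / I = 3.136 / 2.004 = 1.565 rev/s.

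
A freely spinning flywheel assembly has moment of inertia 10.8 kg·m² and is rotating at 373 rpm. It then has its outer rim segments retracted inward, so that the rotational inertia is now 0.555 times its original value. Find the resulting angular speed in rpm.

With no external torque about the axis, L is conserved: I₁ω₁ = I₂ω₂.
I₂ = 0.555 × 10.8 = 5.994 kg·m².
ω₂ = I₁ω₁ / I₂ = (10.80)(373 rpm) / (5.994) = 672.1 rpm.

ω₂ ≈ 672 rpm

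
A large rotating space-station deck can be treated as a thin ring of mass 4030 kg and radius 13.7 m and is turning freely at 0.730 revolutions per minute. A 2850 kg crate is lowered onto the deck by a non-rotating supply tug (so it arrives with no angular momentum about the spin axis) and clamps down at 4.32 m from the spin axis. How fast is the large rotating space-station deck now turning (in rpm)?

The added mass arrives with no angular momentum about the spin axis, and any external torque about the spin axis is negligible, so the system's angular momentum is conserved.
I_p = (4030)(13.7)² = 7.564e+05 kg·m².
Added inertia Σmr² = (2850)(4.32)² = 53190 kg·m²; I_f = 7.564e+05 + 53190 = 8.096e+05 kg·m².
ω_f = I_p ω_i / I_f = (7.564e+05)(0.730) / 8.096e+05 = 0.6820 rpm.

ω_f ≈ 0.682 rpm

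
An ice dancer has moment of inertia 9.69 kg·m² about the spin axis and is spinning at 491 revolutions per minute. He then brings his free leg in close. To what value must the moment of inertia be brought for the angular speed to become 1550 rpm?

With no external torque about the axis, L is conserved: I₁ω₁ = I₂ω₂.
I₂ = I₁ω₁ / ω₂ = (9.69)(491) / (1550) = 3.070 kg·m².

I₂ ≈ 3.07 kg·m²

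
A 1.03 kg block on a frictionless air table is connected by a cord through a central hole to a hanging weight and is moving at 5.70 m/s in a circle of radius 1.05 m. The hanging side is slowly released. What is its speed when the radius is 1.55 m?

v₂ ≈ 3.86 m/s

Central (radial) force ⇒ zero torque about the center ⇒ m v r is constant.
v₂ = v₁ r₁ / r₂ = (5.70)(1.05) / (1.55) = 3.861 m/s.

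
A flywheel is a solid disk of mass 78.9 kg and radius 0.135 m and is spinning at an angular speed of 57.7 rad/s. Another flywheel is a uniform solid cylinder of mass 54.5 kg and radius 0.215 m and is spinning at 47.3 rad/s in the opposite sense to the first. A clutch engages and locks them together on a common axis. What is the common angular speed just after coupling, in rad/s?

No external torque acts about the common axis, so total angular momentum is conserved.
Moments of inertia: I_A = ½(78.9)(0.135)² = 0.7190 kg·m²; I_B = ½(54.5)(0.215)² = 1.260 kg·m².
Taking A's sense as positive: L = (0.7190)(57.7) − (1.260)(47.3) = -18.10 kg·m²·rad/s.
Combined I = 0.7190 + 1.260 = 1.979 kg·m².
ω_f = L / I = -18.10 / 1.979 = -9.146 rad/s.

|ω_f| ≈ 9.15 rad/s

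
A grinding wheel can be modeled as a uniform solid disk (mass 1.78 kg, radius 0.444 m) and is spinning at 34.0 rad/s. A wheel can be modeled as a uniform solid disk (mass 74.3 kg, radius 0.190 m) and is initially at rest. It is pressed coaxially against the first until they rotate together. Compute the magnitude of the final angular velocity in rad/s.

|ω_f| ≈ 3.93 rad/s

The coupling torques are internal; angular momentum about the shared axis is conserved.
Moments of inertia: I_A = ½(1.78)(0.444)² = 0.1755 kg·m²; I_B = ½(74.3)(0.190)² = 1.341 kg·m².
Taking A's sense as positive: L = (0.1755)(34.0) = 5.965 kg·m²·rad/s.
Combined I = 0.1755 + 1.341 = 1.517 kg·m².
ω_f = L / I = 5.965 / 1.517 = 3.933 rad/s.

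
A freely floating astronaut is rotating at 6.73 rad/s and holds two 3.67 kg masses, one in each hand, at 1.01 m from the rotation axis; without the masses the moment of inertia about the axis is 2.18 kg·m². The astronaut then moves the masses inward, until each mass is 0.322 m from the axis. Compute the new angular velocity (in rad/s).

No external torque acts about the spin axis, so angular momentum is conserved.
I₁ = 2.18 + 2(3.67)(1.01)² = 9.668 kg·m²; I₂ = 2.18 + 2(3.67)(0.322)² = 2.941 kg·m².
ω₂ = I₁ω₁ / I₂ = (9.668)(6.73 rad/s) / (2.941) = 22.12 rad/s.

ω₂ ≈ 22.1 rad/s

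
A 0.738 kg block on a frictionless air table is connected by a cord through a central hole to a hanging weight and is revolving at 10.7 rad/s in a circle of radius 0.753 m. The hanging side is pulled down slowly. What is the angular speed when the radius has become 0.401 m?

The constraining force is radial, so m r² ω about the center is conserved.
ω₂ = ω₁ (r₁/r₂)² = (10.7)(0.753/0.401)² = 37.73 rad/s.

ω₂ ≈ 37.7 rad/s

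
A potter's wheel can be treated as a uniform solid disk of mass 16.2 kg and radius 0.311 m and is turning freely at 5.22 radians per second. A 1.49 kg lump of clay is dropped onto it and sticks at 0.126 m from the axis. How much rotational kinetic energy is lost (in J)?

energy lost ≈ 0.313 J

The added mass arrives with no angular momentum about the axis, and any external torque about the axis is negligible, so the system's angular momentum is conserved.
I_p = ½(16.2)(0.311)² = 0.7834 kg·m².
Added inertia Σmr² = (1.49)(0.126)² = 0.02366 kg·m²; I_f = 0.7834 + 0.02366 = 0.8071 kg·m².
ω_f = I_p ω_i / I_f = (0.7834)(5.22) / 0.8071 = 5.067 rad/s.
KE_i = ½(0.7834)(5.220 rad/s)² = 10.67 J; KE_f = ½(0.8071)(5.067)² = 10.36 J.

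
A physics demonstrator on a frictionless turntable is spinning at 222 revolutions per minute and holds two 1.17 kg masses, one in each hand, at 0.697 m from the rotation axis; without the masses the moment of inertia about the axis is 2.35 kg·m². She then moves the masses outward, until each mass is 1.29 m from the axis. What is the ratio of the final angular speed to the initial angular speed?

With no external torque about the axis, L is conserved: I₁ω₁ = I₂ω₂.
I₁ = 2.35 + 2(1.17)(0.697)² = 3.487 kg·m²; I₂ = 2.35 + 2(1.17)(1.29)² = 6.244 kg·m².
ω₂/ω₁ = I₁/I₂ = 3.487 / 6.244 = 0.5584.

ω₂/ω₁ ≈ 0.558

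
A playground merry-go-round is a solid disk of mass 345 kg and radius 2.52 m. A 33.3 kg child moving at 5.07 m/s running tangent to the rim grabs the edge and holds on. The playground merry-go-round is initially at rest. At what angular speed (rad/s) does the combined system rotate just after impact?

The axle reaction passes through the axle and exerts no torque about it; angular momentum about the axle is conserved through the impact.
I_p = ½(345)(2.52)² = 1095 kg·m². Taking the sense of the child's angular momentum as positive, L_{child} = m v R = (33.3)(5.07)(2.52) = 425.5 kg·m²/s.
L_i = 0 + 425.5 = 425.5 kg·m²/s.
After sticking, I_f = I_p + m R² = 1095 + (33.3)(2.52)² = 1307 kg·m².
ω_f = L_i / I_f = 425.5 / 1307 = 0.3255 rad/s.

|ω_f| ≈ 0.326 rad/s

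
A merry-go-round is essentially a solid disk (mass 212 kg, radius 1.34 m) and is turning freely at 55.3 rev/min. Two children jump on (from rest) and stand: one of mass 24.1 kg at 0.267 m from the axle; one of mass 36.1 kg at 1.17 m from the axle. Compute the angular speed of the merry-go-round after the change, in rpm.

ω_f ≈ 43.6 rpm

No external torque acts about the axle; L_before = L_after.
I_p = ½(212)(1.34)² = 190.3 kg·m².
Added inertia Σmr² = (24.1)(0.267)² + (36.1)(1.17)² = 51.14 kg·m²; I_f = 190.3 + 51.14 = 241.5 kg·m².
ω_f = I_p ω_i / I_f = (190.3)(55.3) / 241.5 = 43.59 rpm.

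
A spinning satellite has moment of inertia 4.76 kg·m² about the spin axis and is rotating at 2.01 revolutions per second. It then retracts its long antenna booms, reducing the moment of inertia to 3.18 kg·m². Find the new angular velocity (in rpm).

No external torque acts about the spin axis, so angular momentum is conserved.
ω₂ = I₁ω₁ / I₂ = (4.760)(2.01 rev/s) / (3.180) = 3.009 rev/s = 180.5 rpm.

ω₂ ≈ 181 rpm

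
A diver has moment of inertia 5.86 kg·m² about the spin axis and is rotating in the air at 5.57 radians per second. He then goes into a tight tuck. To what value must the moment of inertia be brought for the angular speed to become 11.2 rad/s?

I₂ ≈ 2.91 kg·m²

No external torque acts about the spin axis, so angular momentum is conserved.
I₂ = I₁ω₁ / ω₂ = (5.86)(5.57) / (11.2) = 2.914 kg·m².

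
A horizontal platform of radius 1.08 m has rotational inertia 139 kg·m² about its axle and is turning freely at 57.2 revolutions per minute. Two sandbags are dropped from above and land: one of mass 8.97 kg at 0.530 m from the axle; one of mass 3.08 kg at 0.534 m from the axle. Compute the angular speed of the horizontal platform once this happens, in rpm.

The added mass arrives with no angular momentum about the axle, and any external torque about the axle is negligible, so the system's angular momentum is conserved.
Added inertia Σmr² = (8.97)(0.530)² + (3.08)(0.534)² = 3.398 kg·m²; I_f = 139.0 + 3.398 = 142.4 kg·m².
ω_f = I_p ω_i / I_f = (139.0)(57.2) / 142.4 = 55.84 rpm.

ω_f ≈ 55.8 rpm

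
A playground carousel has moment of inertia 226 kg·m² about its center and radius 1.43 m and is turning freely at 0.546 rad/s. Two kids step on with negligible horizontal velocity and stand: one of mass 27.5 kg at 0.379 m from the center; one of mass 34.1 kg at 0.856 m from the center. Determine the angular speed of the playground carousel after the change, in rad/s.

No external torque acts about the center; L_before = L_after.
Added inertia Σmr² = (27.5)(0.379)² + (34.1)(0.856)² = 28.94 kg·m²; I_f = 226.0 + 28.94 = 254.9 kg·m².
ω_f = I_p ω_i / I_f = (226.0)(0.546) / 254.9 = 0.4840 rad/s.

ω_f ≈ 0.484 rad/s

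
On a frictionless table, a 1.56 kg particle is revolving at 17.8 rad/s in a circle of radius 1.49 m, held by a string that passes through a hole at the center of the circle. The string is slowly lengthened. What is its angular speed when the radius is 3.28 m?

ω₂ ≈ 3.67 rad/s

No torque about the axis ⇒ m r₁² ω₁ = m r₂² ω₂.
ω₂ = ω₁ (r₁/r₂)² = (17.8)(1.49/3.28)² = 3.673 rad/s.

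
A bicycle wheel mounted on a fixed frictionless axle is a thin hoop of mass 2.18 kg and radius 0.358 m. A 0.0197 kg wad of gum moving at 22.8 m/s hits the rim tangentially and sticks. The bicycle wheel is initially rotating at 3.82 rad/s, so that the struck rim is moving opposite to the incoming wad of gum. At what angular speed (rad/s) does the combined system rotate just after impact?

About the axle the impulsive forces during the collision are internal, so angular momentum about that axis is conserved.
I_p = (2.18)(0.358)² = 0.2794 kg·m². Taking the sense of the wad of gum's angular momentum as positive, L_{wad} = m v R = (0.0197)(22.8)(0.358) = 0.1608 kg·m²/s.
L_i = −I_p ω_p + m v R = −(0.2794)(3.82) + 0.1608 = -0.9065 kg·m²/s.
After sticking, I_f = I_p + m R² = 0.2794 + (0.0197)(0.358)² = 0.2819 kg·m².
ω_f = L_i / I_f = -0.9065 / 0.2819 = -3.215 rad/s.

|ω_f| ≈ 3.22 rad/s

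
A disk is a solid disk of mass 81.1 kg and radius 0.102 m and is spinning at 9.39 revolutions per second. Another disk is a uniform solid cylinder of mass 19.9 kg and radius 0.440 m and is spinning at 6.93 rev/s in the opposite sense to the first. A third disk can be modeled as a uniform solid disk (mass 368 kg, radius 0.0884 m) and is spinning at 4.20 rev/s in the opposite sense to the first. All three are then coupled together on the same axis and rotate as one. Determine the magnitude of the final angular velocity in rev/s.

No external torque acts about the common axis, so total angular momentum is conserved.
Moments of inertia: I_A = ½(81.1)(0.102)² = 0.4219 kg·m²; I_B = ½(19.9)(0.440)² = 1.926 kg·m²; I_C = ½(368)(0.0884)² = 1.438 kg·m².
Taking A's sense as positive: L = (0.4219)(9.39) − (1.926)(6.93) − (1.438)(4.20) = -15.43 kg·m²·rev/s.
Combined I = 0.4219 + 1.926 + 1.438 = 3.786 kg·m².
ω_f = L / I = -15.43 / 3.786 = -4.075 rev/s.

|ω_f| ≈ 4.07 rev/s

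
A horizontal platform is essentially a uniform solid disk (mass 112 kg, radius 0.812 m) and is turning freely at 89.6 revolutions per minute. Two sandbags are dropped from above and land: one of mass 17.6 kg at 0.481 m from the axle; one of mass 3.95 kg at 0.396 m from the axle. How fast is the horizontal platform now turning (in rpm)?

The added mass arrives with no angular momentum about the axle, and any external torque about the axle is negligible, so the system's angular momentum is conserved.
I_p = ½(112)(0.812)² = 36.92 kg·m².
Added inertia Σmr² = (17.6)(0.481)² + (3.95)(0.396)² = 4.691 kg·m²; I_f = 36.92 + 4.691 = 41.61 kg·m².
ω_f = I_p ω_i / I_f = (36.92)(89.6) / 41.61 = 79.50 rpm.

ω_f ≈ 79.5 rpm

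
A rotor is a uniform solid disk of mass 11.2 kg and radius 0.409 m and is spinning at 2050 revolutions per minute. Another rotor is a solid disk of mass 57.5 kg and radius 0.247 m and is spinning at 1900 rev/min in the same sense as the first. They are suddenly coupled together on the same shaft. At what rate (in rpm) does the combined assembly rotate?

The coupling torques are internal; angular momentum about the shared axis is conserved.
Moments of inertia: I_A = ½(11.2)(0.409)² = 0.9368 kg·m²; I_B = ½(57.5)(0.247)² = 1.754 kg·m².
Taking A's sense as positive: L = (0.9368)(2050) + (1.754)(1900) = 5253 kg·m²·rpm.
Combined I = 0.9368 + 1.754 = 2.691 kg·m².
ω_f = L / I = 5253 / 2.691 = 1952 rpm.

|ω_f| ≈ 1950 rpm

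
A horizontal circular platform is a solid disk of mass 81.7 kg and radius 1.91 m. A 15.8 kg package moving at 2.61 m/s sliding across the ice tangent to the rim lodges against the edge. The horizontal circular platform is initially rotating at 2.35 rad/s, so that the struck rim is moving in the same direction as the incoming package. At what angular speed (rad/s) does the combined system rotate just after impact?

|ω_f| ≈ 2.08 rad/s

About the central axle the impulsive forces during the collision are internal, so angular momentum about that axis is conserved.
I_p = ½(81.7)(1.91)² = 149.0 kg·m². Taking the sense of the package's angular momentum as positive, L_{package} = m v R = (15.8)(2.61)(1.91) = 78.76 kg·m²/s.
L_i = +I_p ω_p + m v R = +(149.0)(2.35) + 78.76 = 429.0 kg·m²/s.
After sticking, I_f = I_p + m R² = 149.0 + (15.8)(1.91)² = 206.7 kg·m².
ω_f = L_i / I_f = 429.0 / 206.7 = 2.076 rad/s.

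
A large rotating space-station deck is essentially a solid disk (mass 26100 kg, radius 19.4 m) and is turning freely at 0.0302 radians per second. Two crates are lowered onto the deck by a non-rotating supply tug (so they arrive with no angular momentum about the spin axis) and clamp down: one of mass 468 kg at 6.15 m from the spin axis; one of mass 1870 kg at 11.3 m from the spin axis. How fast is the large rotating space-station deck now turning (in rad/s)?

No external torque acts about the spin axis; L_before = L_after.
I_p = ½(26100)(19.4)² = 4.911e+06 kg·m².
Added inertia Σmr² = (468)(6.15)² + (1870)(11.3)² = 2.565e+05 kg·m²; I_f = 4.911e+06 + 2.565e+05 = 5.168e+06 kg·m².
ω_f = I_p ω_i / I_f = (4.911e+06)(0.0302) / 5.168e+06 = 0.02870 rad/s.

ω_f ≈ 0.0287 rad/s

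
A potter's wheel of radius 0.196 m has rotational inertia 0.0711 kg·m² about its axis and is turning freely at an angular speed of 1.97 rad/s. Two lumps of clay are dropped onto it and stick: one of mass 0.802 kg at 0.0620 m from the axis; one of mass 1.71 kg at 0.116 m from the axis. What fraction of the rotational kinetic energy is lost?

No external torque acts about the axis; L_before = L_after.
Added inertia Σmr² = (0.802)(0.0620)² + (1.71)(0.116)² = 0.02609 kg·m²; I_f = 0.07110 + 0.02609 = 0.09719 kg·m².
ω_f = I_p ω_i / I_f = (0.07110)(1.97) / 0.09719 = 1.441 rad/s.
KE_i = ½(0.07110)(1.970 rad/s)² = 0.1380 J; KE_f = ½(0.09719)(1.441)² = 0.1009 J.
Fraction lost = 0.2685.

fraction ≈ 0.268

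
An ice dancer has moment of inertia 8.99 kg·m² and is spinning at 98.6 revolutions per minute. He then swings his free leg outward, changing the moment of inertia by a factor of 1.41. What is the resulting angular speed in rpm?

No external torque acts about the spin axis, so angular momentum is conserved.
I₂ = 1.41 × 8.99 = 12.68 kg·m².
ω₂ = I₁ω₁ / I₂ = (8.990)(98.6 rpm) / (12.68) = 69.93 rpm.

ω₂ ≈ 69.9 rpm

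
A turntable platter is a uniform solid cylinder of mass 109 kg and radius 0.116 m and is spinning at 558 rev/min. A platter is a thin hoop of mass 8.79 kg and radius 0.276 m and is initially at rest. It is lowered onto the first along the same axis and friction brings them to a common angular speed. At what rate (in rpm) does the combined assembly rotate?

The coupling torques are internal; angular momentum about the shared axis is conserved.
Moments of inertia: I_A = ½(109)(0.116)² = 0.7334 kg·m²; I_B = (8.79)(0.276)² = 0.6696 kg·m².
Taking A's sense as positive: L = (0.7334)(558) = 409.2 kg·m²·rpm.
Combined I = 0.7334 + 0.6696 = 1.403 kg·m².
ω_f = L / I = 409.2 / 1.403 = 291.7 rpm.

|ω_f| ≈ 292 rpm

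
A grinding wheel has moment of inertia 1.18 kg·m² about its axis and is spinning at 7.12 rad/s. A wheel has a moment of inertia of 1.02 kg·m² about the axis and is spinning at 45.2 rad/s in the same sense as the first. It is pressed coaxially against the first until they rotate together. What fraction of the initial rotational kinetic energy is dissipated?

fraction ≈ 0.370

No external torque acts about the common axis, so total angular momentum is conserved.
Taking A's sense as positive: L = (1.180)(7.12) + (1.020)(45.2) = 54.51 kg·m²·rad/s.
Combined I = 1.180 + 1.020 = 2.200 kg·m².
ω_f = L / I = 54.51 / 2.200 = 24.78 rad/s.
KE_i = ½ΣIω² = 1072 J; KE_f = ½(2.200)(24.78)² = 675.2 J.
Fraction dissipated = (KE_i − KE_f)/KE_i = 0.3701.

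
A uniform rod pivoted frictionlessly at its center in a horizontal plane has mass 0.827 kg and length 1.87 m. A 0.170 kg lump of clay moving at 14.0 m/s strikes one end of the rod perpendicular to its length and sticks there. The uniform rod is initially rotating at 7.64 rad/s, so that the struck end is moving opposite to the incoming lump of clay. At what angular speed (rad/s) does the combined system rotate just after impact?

The axle reaction passes through the pivot and exerts no torque about it; angular momentum about the pivot is conserved through the impact.
I_p = (1/12)(0.827)(1.87)² = 0.2410 kg·m². Taking the sense of the lump of clay's angular momentum as positive, L_{lump} = m v R = (0.170)(14.0)(1.87/2) = 2.225 kg·m²/s.
L_i = −I_p ω_p + m v R = −(0.2410)(7.64) + 2.225 = 0.3841 kg·m²/s.
After sticking, I_f = I_p + m R² = 0.2410 + (0.170)(1.87/2)² = 0.3896 kg·m².
ω_f = L_i / I_f = 0.3841 / 0.3896 = 0.9859 rad/s.

|ω_f| ≈ 0.986 rad/s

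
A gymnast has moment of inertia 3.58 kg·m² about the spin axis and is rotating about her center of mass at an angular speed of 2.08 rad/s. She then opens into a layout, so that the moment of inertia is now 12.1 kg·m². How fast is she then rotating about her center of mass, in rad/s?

Angular momentum about the spin axis is conserved since the torque about it is zero.
ω₂ = I₁ω₁ / I₂ = (3.580)(2.08 rad/s) / (12.10) = 0.6154 rad/s.

ω₂ ≈ 0.615 rad/s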